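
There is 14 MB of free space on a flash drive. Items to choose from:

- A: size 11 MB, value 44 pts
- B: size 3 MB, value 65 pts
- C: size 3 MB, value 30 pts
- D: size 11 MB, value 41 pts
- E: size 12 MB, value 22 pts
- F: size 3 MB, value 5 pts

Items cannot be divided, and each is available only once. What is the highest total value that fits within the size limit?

Check high-value combinations within 14 MB:
- A+B: size 11+3=14, value 44+65=109
- B+D: size 3+11=14, value 65+41=106
- B+C+F: size 3+3+3=9, value 65+30+5=100
Best: 109 pts.

109 pts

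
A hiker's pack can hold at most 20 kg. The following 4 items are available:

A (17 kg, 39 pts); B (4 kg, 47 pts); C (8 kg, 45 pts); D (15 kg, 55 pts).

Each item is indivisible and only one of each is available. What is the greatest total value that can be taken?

102 pts

This is a 0/1 knapsack; check combinations near the capacity.
- B+D: weight 4+15=19, value 47+55=102
- B+C: weight 4+8=12, value 47+45=92
- D: weight 15, value 55
- B: weight 4, value 47
Best: 102 pts.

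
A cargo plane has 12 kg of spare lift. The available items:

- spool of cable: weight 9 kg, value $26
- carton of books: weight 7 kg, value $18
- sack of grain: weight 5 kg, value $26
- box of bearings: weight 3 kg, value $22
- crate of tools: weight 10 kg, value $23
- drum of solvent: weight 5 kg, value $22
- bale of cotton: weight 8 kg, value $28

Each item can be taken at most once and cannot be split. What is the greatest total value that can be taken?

$50

Check high-value combinations within 12 kg:
- box of bearings+bale of cotton: weight 3+8=11, value 22+28=50
- sack of grain+box of bearings: weight 5+3=8, value 26+22=48
- sack of grain+drum of solvent: weight 5+5=10, value 26+22=48
Best: $50.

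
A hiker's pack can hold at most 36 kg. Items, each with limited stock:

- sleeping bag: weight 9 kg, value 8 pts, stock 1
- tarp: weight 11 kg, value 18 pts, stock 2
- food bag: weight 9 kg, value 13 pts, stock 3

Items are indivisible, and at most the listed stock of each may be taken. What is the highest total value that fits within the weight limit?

Top feasible selections:
- 2×tarp + 1×food bag: weight 31, value 49
- 1×sleeping bag + 3×food bag: weight 36, value 47
- 1×tarp + 2×food bag: weight 29, value 44
Best: 49 pts.

49 pts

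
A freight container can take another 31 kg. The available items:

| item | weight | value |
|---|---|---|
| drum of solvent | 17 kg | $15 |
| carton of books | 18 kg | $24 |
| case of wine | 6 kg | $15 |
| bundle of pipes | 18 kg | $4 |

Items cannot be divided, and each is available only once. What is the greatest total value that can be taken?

This is a 0/1 knapsack; check combinations near the capacity.
- carton of books+case of wine: weight 18+6=24, value 24+15=39
- drum of solvent+case of wine: weight 17+6=23, value 15+15=30
- carton of books: weight 18, value 24
- case of wine+bundle of pipes: weight 6+18=24, value 15+4=19
- case of wine: weight 6, value 15
Best: $39.

$39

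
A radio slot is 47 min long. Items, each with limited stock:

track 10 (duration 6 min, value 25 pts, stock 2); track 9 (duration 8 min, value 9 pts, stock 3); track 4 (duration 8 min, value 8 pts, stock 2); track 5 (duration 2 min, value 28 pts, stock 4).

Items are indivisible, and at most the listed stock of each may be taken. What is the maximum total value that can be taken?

189 pts

Top feasible selections:
- 2×track 10 + 3×track 9 + 4×track 5: duration 44, value 189
- 2×track 10 + 2×track 9 + 1×track 4 + 4×track 5: duration 44, value 188
- 2×track 10 + 1×track 9 + 2×track 4 + 4×track 5: duration 44, value 187
Best: 189 pts.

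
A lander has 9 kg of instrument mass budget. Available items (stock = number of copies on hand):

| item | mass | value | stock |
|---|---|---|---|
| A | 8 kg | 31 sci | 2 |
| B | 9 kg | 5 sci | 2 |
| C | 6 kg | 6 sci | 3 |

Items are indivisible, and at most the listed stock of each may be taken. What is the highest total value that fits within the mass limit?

31 sci

Best selections within mass 9 and stock limits:
- 1×A: mass 8, value 31
- 1×C: mass 6, value 6
- 1×B: mass 9, value 5
Best: 31 sci.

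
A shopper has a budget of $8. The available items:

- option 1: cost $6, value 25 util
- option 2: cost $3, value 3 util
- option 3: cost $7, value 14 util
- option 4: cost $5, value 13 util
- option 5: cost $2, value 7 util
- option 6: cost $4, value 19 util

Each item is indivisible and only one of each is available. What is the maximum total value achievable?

32 util

Check high-value combinations within $8:
- option 1+option 5: cost 6+2=8, value 25+7=32
- option 5+option 6: cost 2+4=6, value 7+19=26
- option 1: cost 6, value 25
Best: 32 util.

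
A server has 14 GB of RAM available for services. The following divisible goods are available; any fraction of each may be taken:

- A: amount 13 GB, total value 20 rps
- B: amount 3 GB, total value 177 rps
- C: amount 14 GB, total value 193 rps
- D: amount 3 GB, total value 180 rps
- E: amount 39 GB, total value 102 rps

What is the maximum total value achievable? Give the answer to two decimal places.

467.29

Take in order of value per unit:
- D (180/3 per unit): all 3 → value 180, running total 180.00
- B (177/3 per unit): all 3 → value 177, running total 357.00
- C (193/14 per unit): 8 of 14 → value 8×193/14 = 110.2857, running total 467.29
Total 467.29.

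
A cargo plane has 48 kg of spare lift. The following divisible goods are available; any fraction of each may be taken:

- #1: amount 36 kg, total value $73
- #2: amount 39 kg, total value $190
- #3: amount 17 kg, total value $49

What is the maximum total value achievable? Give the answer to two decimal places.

Take in order of value per unit:
- #2 (190/39 per unit): all 39 → value 190, running total 190.00
- #3 (49/17 per unit): 9 of 17 → value 9×49/17 = 25.9412, running total 215.94
Total 215.94.

215.94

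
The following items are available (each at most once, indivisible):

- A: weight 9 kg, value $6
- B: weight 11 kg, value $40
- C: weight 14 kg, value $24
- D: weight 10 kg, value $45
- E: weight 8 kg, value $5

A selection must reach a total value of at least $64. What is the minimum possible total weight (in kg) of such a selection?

Subsets with value ≥ 64, sorted by total weight:
- B+D: weight 21, value 85
- C+D: weight 24, value 69
- B+C: weight 25, value 64
Minimum weight: 21 kg.

21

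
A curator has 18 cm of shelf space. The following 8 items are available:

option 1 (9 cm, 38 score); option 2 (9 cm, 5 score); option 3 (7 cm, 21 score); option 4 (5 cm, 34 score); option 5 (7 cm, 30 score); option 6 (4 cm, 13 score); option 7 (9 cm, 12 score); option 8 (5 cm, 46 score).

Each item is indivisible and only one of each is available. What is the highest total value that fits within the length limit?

Check high-value combinations within 18 cm:
- option 4+option 5+option 8: length 5+7+5=17, value 34+30+46=110
- option 3+option 4+option 8: length 7+5+5=17, value 21+34+46=101
- option 1+option 6+option 8: length 9+4+5=18, value 38+13+46=97
- option 4+option 6+option 8: length 5+4+5=14, value 34+13+46=93
- option 5+option 6+option 8: length 7+4+5=16, value 30+13+46=89
Best: 110 score.

110 score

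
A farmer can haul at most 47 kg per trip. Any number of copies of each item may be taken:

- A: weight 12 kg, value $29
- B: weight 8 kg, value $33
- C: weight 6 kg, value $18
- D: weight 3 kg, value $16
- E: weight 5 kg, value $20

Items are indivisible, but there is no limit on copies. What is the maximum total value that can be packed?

$244

Best value-per-unit is D at 16/3; filling with it alone gives 15×16 = 240.
Optimal mix: 14×D + 1×E → weight 47, value 244.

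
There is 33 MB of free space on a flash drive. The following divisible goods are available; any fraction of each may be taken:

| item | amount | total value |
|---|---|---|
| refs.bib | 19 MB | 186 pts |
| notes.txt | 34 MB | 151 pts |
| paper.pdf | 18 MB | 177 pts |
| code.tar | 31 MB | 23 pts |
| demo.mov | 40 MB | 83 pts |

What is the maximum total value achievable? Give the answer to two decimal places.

Take in order of value per unit:
- paper.pdf (177/18 per unit): all 18 → value 177, running total 177.00
- refs.bib (186/19 per unit): 15 of 19 → value 15×186/19 = 146.8421, running total 323.84
Total 323.84.

323.84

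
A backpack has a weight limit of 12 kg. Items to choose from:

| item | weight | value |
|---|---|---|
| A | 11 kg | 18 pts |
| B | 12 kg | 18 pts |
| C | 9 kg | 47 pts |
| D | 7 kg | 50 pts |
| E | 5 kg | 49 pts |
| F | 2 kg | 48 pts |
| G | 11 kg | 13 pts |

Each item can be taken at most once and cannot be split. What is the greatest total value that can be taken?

This is a 0/1 knapsack; check combinations near the capacity.
- D+E: weight 7+5=12, value 50+49=99
- D+F: weight 7+2=9, value 50+48=98
- E+F: weight 5+2=7, value 49+48=97
- C+F: weight 9+2=11, value 47+48=95
Best: 99 pts.

99 pts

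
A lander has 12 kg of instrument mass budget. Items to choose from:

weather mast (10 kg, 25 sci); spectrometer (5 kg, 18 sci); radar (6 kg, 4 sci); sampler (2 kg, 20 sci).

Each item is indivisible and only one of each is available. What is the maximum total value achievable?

Check high-value combinations within 12 kg:
- weather mast+sampler: mass 10+2=12, value 25+20=45
- spectrometer+sampler: mass 5+2=7, value 18+20=38
- weather mast: mass 10, value 25
- radar+sampler: mass 6+2=8, value 4+20=24
Best: 45 sci.

45 sci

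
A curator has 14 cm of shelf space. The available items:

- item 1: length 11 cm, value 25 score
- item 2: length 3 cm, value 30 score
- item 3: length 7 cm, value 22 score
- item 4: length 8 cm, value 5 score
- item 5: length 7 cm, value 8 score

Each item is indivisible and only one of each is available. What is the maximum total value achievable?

55 score

This is a 0/1 knapsack; check combinations near the capacity.
- item 1+item 2: length 11+3=14, value 25+30=55
- item 2+item 3: length 3+7=10, value 30+22=52
- item 2+item 5: length 3+7=10, value 30+8=38
Best: 55 score.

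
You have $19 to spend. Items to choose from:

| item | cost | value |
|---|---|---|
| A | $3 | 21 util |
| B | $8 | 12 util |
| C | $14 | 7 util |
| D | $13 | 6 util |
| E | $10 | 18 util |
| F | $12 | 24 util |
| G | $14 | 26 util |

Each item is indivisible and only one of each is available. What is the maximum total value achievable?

Check high-value combinations within $19:
- A+G: cost 3+14=17, value 21+26=47
- A+F: cost 3+12=15, value 21+24=45
- A+E: cost 3+10=13, value 21+18=39
- A+B: cost 3+8=11, value 21+12=33
Best: 47 util.

47 util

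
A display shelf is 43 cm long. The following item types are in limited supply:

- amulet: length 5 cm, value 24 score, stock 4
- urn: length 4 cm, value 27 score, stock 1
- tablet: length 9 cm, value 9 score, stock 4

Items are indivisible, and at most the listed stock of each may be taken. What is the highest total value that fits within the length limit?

Best selections within length 43 and stock limits:
- 4×amulet + 1×urn + 2×tablet: length 42, value 141
- 4×amulet + 1×urn + 1×tablet: length 33, value 132
- 4×amulet + 1×urn: length 24, value 123
Best: 141 score.

141 score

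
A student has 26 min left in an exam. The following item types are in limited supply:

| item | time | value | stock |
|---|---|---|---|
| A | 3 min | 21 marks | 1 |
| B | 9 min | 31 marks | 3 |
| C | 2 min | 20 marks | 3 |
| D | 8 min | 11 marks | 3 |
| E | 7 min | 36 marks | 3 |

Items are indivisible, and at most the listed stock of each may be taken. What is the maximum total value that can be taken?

Top feasible selections:
- 1×A + 3×C + 2×E: time 23, value 153
- 1×A + 1×C + 3×E: time 26, value 149
Best: 153 marks.

153 marks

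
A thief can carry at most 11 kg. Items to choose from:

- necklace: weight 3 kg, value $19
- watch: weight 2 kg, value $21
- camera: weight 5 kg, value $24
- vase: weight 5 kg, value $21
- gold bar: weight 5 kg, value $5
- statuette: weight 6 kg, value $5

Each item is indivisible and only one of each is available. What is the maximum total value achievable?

$64

This is a 0/1 knapsack; check combinations near the capacity.
- necklace+watch+camera: weight 3+2+5=10, value 19+21+24=64
- necklace+watch+vase: weight 3+2+5=10, value 19+21+21=61
- watch+camera: weight 2+5=7, value 21+24=45
- camera+vase: weight 5+5=10, value 24+21=45
- necklace+watch+gold bar: weight 3+2+5=10, value 19+21+5=45
Best: $64.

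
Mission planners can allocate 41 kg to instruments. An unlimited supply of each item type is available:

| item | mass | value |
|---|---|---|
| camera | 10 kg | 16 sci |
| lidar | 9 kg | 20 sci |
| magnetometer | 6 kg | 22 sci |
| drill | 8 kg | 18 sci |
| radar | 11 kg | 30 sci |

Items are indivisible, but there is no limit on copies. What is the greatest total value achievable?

Best value-per-unit is magnetometer at 22/6; filling with it alone gives 6×22 = 132.
Optimal mix: 5×magnetometer + 1×radar → mass 41, value 140.

140 sci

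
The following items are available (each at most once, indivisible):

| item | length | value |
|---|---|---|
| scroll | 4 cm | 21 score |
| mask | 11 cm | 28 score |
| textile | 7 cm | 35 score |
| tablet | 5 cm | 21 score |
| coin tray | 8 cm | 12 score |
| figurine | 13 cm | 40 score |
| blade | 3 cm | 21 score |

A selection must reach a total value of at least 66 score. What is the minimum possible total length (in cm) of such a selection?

14

Subsets with value ≥ 66, sorted by total length:
- scroll+textile+blade: length 14, value 77
- textile+tablet+blade: length 15, value 77
- scroll+textile+tablet: length 16, value 77
- scroll+mask+blade: length 18, value 70
Minimum length: 14 cm.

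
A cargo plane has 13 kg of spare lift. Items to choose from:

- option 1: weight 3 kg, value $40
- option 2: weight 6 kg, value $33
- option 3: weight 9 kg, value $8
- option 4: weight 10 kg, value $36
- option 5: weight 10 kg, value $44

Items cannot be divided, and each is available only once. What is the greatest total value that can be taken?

This is a 0/1 knapsack; check combinations near the capacity.
- option 1+option 5: weight 3+10=13, value 40+44=84
- option 1+option 4: weight 3+10=13, value 40+36=76
- option 1+option 2: weight 3+6=9, value 40+33=73
- option 1+option 3: weight 3+9=12, value 40+8=48
- option 5: weight 10, value 44
Best: $84.

$84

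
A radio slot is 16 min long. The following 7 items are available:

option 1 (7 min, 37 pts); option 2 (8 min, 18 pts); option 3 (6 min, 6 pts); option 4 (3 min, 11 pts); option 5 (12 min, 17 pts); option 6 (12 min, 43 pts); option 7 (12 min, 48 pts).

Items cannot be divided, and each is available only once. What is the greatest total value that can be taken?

59 pts

Check high-value combinations within 16 min:
- option 4+option 7: duration 3+12=15, value 11+48=59
- option 1+option 2: duration 7+8=15, value 37+18=55
- option 4+option 6: duration 3+12=15, value 11+43=54
Best: 59 pts.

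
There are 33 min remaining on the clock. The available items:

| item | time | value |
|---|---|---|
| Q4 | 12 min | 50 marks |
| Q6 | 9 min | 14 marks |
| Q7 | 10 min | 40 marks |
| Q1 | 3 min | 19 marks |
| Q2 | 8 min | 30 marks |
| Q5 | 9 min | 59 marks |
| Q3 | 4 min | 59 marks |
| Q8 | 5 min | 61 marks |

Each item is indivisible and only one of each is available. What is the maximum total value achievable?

Check high-value combinations within 33 min:
- Q4+Q1+Q5+Q3+Q8: time 12+3+9+4+5=33, value 50+19+59+59+61=248
- Q7+Q1+Q5+Q3+Q8: time 10+3+9+4+5=31, value 40+19+59+59+61=238
- Q4+Q5+Q3+Q8: time 12+9+4+5=30, value 50+59+59+61=229
Best: 248 marks.

248 marks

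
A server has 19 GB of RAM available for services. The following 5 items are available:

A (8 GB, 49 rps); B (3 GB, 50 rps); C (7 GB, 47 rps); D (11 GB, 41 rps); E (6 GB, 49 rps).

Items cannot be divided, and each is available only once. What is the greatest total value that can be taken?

Check high-value combinations within 19 GB:
- A+B+E: memory 8+3+6=17, value 49+50+49=148
- B+C+E: memory 3+7+6=16, value 50+47+49=146
- A+B+C: memory 8+3+7=18, value 49+50+47=146
- B+E: memory 3+6=9, value 50+49=99
- A+B: memory 8+3=11, value 49+50=99
Best: 148 rps.

148 rps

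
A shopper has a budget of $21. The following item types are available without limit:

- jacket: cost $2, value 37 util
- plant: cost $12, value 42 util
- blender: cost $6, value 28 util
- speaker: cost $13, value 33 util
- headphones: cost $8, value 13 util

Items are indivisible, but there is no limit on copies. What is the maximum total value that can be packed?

Best value-per-unit is jacket at 37/2, and filling with it alone uses cost 10×2=20. No mix of the others beats 10×37 = 370.

370 util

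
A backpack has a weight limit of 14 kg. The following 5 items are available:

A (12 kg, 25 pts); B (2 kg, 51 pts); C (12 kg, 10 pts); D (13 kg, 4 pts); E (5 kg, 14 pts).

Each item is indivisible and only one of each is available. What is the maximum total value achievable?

Check high-value combinations within 14 kg:
- A+B: weight 12+2=14, value 25+51=76
- B+E: weight 2+5=7, value 51+14=65
- B+C: weight 2+12=14, value 51+10=61
- B: weight 2, value 51
- A: weight 12, value 25
Best: 76 pts.

76 pts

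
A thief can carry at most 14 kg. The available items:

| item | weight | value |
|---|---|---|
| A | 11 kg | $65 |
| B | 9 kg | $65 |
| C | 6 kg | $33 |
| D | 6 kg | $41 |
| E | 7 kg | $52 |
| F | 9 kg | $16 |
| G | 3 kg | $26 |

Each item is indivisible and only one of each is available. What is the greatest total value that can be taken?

Check high-value combinations within 14 kg:
- D+E: weight 6+7=13, value 41+52=93
- B+G: weight 9+3=12, value 65+26=91
- A+G: weight 11+3=14, value 65+26=91
- C+E: weight 6+7=13, value 33+52=85
Best: $93.

$93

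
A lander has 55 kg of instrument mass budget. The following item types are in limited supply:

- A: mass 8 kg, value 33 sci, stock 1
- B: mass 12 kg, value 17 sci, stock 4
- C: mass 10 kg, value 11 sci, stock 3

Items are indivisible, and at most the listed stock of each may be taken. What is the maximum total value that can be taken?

Best selections within mass 55 and stock limits:
- 1×A + 3×B + 1×C: mass 54, value 95
- 1×A + 2×B + 2×C: mass 52, value 89
- 1×A + 3×B: mass 44, value 84
Best: 95 sci.

95 sci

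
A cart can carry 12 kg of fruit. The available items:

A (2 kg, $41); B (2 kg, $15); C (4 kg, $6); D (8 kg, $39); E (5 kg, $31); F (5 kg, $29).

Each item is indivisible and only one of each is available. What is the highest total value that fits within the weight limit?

This is a 0/1 knapsack; check combinations near the capacity.
- A+E+F: weight 2+5+5=12, value 41+31+29=101
- A+B+D: weight 2+2+8=12, value 41+15+39=95
- A+B+E: weight 2+2+5=9, value 41+15+31=87
- A+B+F: weight 2+2+5=9, value 41+15+29=85
Best: $101.

$101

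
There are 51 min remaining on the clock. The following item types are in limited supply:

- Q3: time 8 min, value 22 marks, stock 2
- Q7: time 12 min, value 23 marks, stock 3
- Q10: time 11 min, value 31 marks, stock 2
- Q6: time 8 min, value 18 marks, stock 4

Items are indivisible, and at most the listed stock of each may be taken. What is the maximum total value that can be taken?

129 marks

Best selections within time 51 and stock limits:
- 2×Q3 + 1×Q7 + 2×Q10: time 50, value 129
- 2×Q3 + 1×Q10 + 3×Q6: time 51, value 129
- 1×Q3 + 1×Q7 + 2×Q10 + 1×Q6: time 50, value 125
Best: 129 marks.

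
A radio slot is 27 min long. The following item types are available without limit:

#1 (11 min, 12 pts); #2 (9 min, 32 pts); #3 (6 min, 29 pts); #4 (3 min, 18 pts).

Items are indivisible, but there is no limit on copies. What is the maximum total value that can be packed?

162 pts

Best value-per-unit is #4 at 18/3, and filling with it alone uses duration 9×3=27. No mix of the others beats 9×18 = 162.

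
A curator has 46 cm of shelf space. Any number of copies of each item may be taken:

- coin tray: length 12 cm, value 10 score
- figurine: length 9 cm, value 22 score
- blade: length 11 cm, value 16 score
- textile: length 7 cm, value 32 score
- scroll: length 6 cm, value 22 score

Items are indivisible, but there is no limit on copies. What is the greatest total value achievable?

194 score

Best value-per-unit is textile at 32/7; filling with it alone gives 6×32 = 192.
Optimal mix: 4×textile + 3×scroll → length 46, value 194.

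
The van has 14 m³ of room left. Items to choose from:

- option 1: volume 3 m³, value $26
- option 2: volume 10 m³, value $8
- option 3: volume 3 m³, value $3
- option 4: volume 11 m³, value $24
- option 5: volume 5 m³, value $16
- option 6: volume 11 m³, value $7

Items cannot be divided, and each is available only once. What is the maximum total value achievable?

Check high-value combinations within 14 m³:
- option 1+option 4: volume 3+11=14, value 26+24=50
- option 1+option 3+option 5: volume 3+3+5=11, value 26+3+16=45
- option 1+option 5: volume 3+5=8, value 26+16=42
- option 1+option 2: volume 3+10=13, value 26+8=34
Best: $50.

$50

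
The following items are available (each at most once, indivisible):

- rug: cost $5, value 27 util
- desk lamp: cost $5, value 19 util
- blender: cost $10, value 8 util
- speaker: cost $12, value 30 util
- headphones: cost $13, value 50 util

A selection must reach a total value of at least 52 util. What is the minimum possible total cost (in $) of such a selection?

17

Subsets with value ≥ 52, sorted by total cost:
- rug+speaker: cost 17, value 57
- rug+headphones: cost 18, value 77
Minimum cost: 17 $.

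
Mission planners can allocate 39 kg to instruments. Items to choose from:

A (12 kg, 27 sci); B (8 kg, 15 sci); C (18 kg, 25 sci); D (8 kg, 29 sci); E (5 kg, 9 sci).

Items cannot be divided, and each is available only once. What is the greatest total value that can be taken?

81 sci

Check high-value combinations within 39 kg:
- A+C+D: mass 12+18+8=38, value 27+25+29=81
- A+B+D+E: mass 12+8+8+5=33, value 27+15+29+9=80
- B+C+D+E: mass 8+18+8+5=39, value 15+25+29+9=78
- A+B+D: mass 12+8+8=28, value 27+15+29=71
Best: 81 sci.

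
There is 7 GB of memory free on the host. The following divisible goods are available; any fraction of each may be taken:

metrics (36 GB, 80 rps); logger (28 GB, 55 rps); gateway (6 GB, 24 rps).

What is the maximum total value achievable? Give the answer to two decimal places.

Take in order of value per unit:
- gateway (24/6 per unit): all 6 → value 24, running total 24.00
- metrics (80/36 per unit): 1 of 36 → value 1×80/36 = 2.2222, running total 26.22
Total 26.22.

26.22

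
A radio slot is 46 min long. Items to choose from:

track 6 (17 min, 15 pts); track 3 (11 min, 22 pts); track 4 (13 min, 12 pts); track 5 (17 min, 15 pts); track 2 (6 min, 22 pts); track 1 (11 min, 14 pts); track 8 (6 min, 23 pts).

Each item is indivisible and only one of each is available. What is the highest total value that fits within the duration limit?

Check high-value combinations within 46 min:
- track 6+track 3+track 2+track 8: duration 17+11+6+6=40, value 15+22+22+23=82
- track 3+track 5+track 2+track 8: duration 11+17+6+6=40, value 22+15+22+23=82
- track 3+track 2+track 1+track 8: duration 11+6+11+6=34, value 22+22+14+23=81
- track 3+track 4+track 2+track 8: duration 11+13+6+6=36, value 22+12+22+23=79
Best: 82 pts.

82 pts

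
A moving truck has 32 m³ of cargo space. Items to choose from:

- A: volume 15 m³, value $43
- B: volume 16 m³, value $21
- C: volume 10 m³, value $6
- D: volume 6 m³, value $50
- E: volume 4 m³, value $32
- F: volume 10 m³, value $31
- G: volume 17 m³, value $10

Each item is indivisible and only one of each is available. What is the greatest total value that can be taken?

$125

Check high-value combinations within 32 m³:
- A+D+E: volume 15+6+4=25, value 43+50+32=125
- A+D+F: volume 15+6+10=31, value 43+50+31=124
- C+D+E+F: volume 10+6+4+10=30, value 6+50+32+31=119
- D+E+F: volume 6+4+10=20, value 50+32+31=113
Best: $125.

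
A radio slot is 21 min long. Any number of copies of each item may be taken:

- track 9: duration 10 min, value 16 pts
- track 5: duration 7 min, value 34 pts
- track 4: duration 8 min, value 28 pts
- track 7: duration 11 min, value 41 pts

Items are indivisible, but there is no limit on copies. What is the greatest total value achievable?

Best value-per-unit is track 5 at 34/7, and filling with it alone uses duration 3×7=21. No mix of the others beats 3×34 = 102.

102 pts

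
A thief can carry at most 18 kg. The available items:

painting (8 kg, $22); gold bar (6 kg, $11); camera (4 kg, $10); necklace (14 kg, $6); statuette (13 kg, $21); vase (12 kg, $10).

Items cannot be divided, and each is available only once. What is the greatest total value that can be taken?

$43

This is a 0/1 knapsack; check combinations near the capacity.
- painting+gold bar+camera: weight 8+6+4=18, value 22+11+10=43
- painting+gold bar: weight 8+6=14, value 22+11=33
- painting+camera: weight 8+4=12, value 22+10=32
- camera+statuette: weight 4+13=17, value 10+21=31
Best: $43.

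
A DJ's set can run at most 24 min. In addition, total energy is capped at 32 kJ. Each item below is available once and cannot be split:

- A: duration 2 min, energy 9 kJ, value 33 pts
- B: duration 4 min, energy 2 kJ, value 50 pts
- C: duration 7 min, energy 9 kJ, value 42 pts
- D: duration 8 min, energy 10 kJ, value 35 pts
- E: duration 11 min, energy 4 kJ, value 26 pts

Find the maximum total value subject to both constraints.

160 pts

Feasible sets respecting both limits:
- A+B+C+D: duration 21, energy 30, value 160
- A+B+C+E: duration 24, energy 24, value 151
- B+C+D: duration 19, energy 21, value 127
- A+B+C: duration 13, energy 20, value 125
Best: 160 pts.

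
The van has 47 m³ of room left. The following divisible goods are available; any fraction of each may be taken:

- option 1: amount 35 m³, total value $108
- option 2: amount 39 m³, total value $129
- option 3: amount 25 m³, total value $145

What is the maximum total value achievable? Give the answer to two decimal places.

Take in order of value per unit:
- option 3 (145/25 per unit): all 25 → value 145, running total 145.00
- option 2 (129/39 per unit): 22 of 39 → value 22×129/39 = 72.7692, running total 217.77
Total 217.77.

217.77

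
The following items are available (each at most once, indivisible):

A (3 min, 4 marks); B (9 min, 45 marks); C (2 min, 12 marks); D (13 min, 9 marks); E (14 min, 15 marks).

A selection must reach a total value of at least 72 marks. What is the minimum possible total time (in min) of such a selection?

Subsets with value ≥ 72, sorted by total time:
- B+C+E: time 25, value 72
- A+B+C+E: time 28, value 76
- B+C+D+E: time 38, value 81
- A+B+D+E: time 39, value 73
Minimum time: 25 min.

25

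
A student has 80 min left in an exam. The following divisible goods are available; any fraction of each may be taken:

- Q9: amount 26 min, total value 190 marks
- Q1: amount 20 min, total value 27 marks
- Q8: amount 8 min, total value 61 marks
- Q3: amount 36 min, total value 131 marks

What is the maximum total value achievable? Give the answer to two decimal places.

Take in order of value per unit:
- Q8 (61/8 per unit): all 8 → value 61, running total 61.00
- Q9 (190/26 per unit): all 26 → value 190, running total 251.00
- Q3 (131/36 per unit): all 36 → value 131, running total 382.00
- Q1 (27/20 per unit): 10 of 20 → value 10×27/20 = 13.5000, running total 395.50
Total 395.50.

395.50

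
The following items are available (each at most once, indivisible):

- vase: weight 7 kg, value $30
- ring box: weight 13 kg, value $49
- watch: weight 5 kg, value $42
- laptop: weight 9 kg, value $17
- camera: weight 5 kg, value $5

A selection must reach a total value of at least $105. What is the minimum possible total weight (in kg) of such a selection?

Subsets with value ≥ 105, sorted by total weight:
- vase+ring box+watch: weight 25, value 121
- ring box+watch+laptop: weight 27, value 108
- vase+ring box+watch+camera: weight 30, value 126
- ring box+watch+laptop+camera: weight 32, value 113
Minimum weight: 25 kg.

25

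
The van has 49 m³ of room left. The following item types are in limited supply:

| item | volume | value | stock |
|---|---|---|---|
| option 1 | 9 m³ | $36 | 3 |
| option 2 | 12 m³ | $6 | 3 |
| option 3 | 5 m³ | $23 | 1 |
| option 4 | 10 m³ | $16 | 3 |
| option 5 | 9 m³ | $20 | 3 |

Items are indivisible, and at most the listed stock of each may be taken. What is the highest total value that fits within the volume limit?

$151

Top feasible selections:
- 3×option 1 + 1×option 3 + 1×option 5: volume 41, value 151
- 3×option 1 + 2×option 5: volume 45, value 148
- 3×option 1 + 1×option 3 + 1×option 4: volume 42, value 147
Best: $151.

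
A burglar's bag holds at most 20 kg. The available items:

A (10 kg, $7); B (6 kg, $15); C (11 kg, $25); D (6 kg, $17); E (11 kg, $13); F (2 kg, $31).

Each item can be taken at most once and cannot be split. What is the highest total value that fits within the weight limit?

$73

Check high-value combinations within 20 kg:
- C+D+F: weight 11+6+2=19, value 25+17+31=73
- B+C+F: weight 6+11+2=19, value 15+25+31=71
- B+D+F: weight 6+6+2=14, value 15+17+31=63
Best: $73.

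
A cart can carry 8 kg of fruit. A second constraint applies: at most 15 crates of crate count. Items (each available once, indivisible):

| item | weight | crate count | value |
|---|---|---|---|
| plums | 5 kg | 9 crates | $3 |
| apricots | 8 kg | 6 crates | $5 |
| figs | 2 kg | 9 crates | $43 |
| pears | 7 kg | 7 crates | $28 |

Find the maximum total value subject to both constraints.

Feasible sets respecting both limits:
- figs: weight 2, crate count 9, value 43
- pears: weight 7, crate count 7, value 28
- apricots: weight 8, crate count 6, value 5
Best: $43.

$43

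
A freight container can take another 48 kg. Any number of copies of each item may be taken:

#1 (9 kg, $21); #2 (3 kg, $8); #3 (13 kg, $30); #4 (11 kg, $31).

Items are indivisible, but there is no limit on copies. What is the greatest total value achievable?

Best value-per-unit is #4 at 31/11; filling with it alone gives 4×31 = 124.
Optimal mix: 5×#2 + 3×#4 → weight 48, value 133.

$133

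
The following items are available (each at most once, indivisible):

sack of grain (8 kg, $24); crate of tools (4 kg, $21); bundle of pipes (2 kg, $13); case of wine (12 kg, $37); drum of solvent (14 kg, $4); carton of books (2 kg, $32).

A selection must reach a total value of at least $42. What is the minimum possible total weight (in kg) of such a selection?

4

Subsets with value ≥ 42, sorted by total weight:
- bundle of pipes+carton of books: weight 4, value 45
- crate of tools+carton of books: weight 6, value 53
- crate of tools+bundle of pipes+carton of books: weight 8, value 66
- sack of grain+carton of books: weight 10, value 56
Minimum weight: 4 kg.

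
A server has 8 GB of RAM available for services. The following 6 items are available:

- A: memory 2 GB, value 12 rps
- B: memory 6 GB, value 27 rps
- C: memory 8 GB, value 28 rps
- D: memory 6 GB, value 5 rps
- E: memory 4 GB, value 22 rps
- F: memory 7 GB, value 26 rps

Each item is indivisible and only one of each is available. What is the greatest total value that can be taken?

Check high-value combinations within 8 GB:
- A+B: memory 2+6=8, value 12+27=39
- A+E: memory 2+4=6, value 12+22=34
- C: memory 8, value 28
- B: memory 6, value 27
Best: 39 rps.

39 rps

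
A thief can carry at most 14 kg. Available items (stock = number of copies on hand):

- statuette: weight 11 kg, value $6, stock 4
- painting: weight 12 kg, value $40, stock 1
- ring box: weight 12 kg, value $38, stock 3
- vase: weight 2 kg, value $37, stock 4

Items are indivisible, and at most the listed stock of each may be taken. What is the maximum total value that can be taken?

$148

Best selections within weight 14 and stock limits:
- 4×vase: weight 8, value 148
- 3×vase: weight 6, value 111
- 1×painting + 1×vase: weight 14, value 77
Best: $148.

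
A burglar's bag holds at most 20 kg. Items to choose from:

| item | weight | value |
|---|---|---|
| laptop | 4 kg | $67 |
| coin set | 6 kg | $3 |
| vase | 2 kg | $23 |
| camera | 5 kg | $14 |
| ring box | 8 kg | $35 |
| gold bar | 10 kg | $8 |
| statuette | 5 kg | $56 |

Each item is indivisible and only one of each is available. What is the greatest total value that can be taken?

$181

This is a 0/1 knapsack; check combinations near the capacity.
- laptop+vase+ring box+statuette: weight 4+2+8+5=19, value 67+23+35+56=181
- laptop+vase+camera+statuette: weight 4+2+5+5=16, value 67+23+14+56=160
- laptop+ring box+statuette: weight 4+8+5=17, value 67+35+56=158
- laptop+coin set+vase+statuette: weight 4+6+2+5=17, value 67+3+23+56=149
- laptop+vase+statuette: weight 4+2+5=11, value 67+23+56=146
Best: $181.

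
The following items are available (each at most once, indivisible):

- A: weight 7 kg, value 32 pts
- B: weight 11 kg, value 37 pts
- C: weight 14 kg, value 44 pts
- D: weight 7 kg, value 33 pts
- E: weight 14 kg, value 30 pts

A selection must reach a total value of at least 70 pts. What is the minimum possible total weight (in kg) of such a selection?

18

Subsets with value ≥ 70, sorted by total weight:
- B+D: weight 18, value 70
- C+D: weight 21, value 77
Minimum weight: 18 kg.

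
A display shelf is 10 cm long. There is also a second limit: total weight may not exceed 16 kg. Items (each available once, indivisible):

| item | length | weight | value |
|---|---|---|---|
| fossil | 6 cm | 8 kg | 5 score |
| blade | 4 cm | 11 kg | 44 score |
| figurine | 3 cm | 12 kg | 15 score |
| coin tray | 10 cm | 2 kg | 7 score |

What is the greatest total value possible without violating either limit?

44 score

Feasible sets respecting both limits:
- blade: length 4, weight 11, value 44
- figurine: length 3, weight 12, value 15
- coin tray: length 10, weight 2, value 7
- fossil: length 6, weight 8, value 5
Best: 44 score.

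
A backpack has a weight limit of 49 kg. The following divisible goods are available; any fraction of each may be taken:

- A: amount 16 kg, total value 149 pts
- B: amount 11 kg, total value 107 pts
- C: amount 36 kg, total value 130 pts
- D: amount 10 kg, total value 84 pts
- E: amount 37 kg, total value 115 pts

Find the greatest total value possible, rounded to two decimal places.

Take in order of value per unit:
- B (107/11 per unit): all 11 → value 107, running total 107.00
- A (149/16 per unit): all 16 → value 149, running total 256.00
- D (84/10 per unit): all 10 → value 84, running total 340.00
- C (130/36 per unit): 12 of 36 → value 12×130/36 = 43.3333, running total 383.33
Total 383.33.

383.33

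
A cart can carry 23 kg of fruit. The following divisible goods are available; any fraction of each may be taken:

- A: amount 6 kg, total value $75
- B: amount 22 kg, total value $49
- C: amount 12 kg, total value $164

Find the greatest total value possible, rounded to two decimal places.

250.14

Take in order of value per unit:
- C (164/12 per unit): all 12 → value 164, running total 164.00
- A (75/6 per unit): all 6 → value 75, running total 239.00
- B (49/22 per unit): 5 of 22 → value 5×49/22 = 11.1364, running total 250.14
Total 250.14.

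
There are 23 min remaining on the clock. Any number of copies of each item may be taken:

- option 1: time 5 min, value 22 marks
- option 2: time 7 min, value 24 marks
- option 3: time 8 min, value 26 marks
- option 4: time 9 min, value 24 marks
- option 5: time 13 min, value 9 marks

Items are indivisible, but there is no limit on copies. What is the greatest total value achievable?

92 marks

Best value-per-unit is option 1 at 22/5; filling with it alone gives 4×22 = 88.
Optimal mix: 3×option 1 + 1×option 3 → time 23, value 92.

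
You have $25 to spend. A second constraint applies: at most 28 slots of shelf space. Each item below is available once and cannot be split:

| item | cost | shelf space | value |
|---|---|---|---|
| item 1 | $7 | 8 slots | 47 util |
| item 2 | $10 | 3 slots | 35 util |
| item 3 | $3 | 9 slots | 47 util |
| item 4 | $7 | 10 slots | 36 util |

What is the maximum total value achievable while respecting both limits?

Feasible sets respecting both limits:
- item 1+item 3+item 4: cost 17, shelf space 27, value 130
- item 1+item 2+item 3: cost 20, shelf space 20, value 129
- item 1+item 2+item 4: cost 24, shelf space 21, value 118
Best: 130 util.

130 util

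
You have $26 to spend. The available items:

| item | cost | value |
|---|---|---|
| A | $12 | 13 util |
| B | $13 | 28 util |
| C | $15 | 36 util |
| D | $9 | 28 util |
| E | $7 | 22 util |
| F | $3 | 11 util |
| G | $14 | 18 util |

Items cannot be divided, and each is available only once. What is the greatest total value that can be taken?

Check high-value combinations within $26:
- C+E+F: cost 15+7+3=25, value 36+22+11=69
- B+D+F: cost 13+9+3=25, value 28+28+11=67
- C+D: cost 15+9=24, value 36+28=64
- D+E+F: cost 9+7+3=19, value 28+22+11=61
- B+E+F: cost 13+7+3=23, value 28+22+11=61
Best: 69 util.

69 util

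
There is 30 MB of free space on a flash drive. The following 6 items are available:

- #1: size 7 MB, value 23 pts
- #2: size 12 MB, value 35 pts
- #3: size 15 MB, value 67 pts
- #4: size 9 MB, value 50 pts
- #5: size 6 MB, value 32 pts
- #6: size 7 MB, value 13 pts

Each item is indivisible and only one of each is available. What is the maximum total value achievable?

This is a 0/1 knapsack; check combinations near the capacity.
- #3+#4+#5: size 15+9+6=30, value 67+50+32=149
- #1+#3+#5: size 7+15+6=28, value 23+67+32=122
- #1+#4+#5+#6: size 7+9+6+7=29, value 23+50+32+13=118
- #3+#4: size 15+9=24, value 67+50=117
- #2+#4+#5: size 12+9+6=27, value 35+50+32=117
Best: 149 pts.

149 pts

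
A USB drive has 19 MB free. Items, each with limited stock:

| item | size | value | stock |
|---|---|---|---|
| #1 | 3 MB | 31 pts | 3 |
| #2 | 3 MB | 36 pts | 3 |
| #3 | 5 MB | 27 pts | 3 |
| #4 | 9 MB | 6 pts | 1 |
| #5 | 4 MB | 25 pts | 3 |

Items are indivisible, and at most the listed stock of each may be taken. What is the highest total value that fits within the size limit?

201 pts

Top feasible selections:
- 3×#1 + 3×#2: size 18, value 201
- 2×#1 + 3×#2 + 1×#5: size 19, value 195
- 3×#1 + 2×#2 + 1×#5: size 19, value 190
- 2×#1 + 3×#2: size 15, value 170
Best: 201 pts.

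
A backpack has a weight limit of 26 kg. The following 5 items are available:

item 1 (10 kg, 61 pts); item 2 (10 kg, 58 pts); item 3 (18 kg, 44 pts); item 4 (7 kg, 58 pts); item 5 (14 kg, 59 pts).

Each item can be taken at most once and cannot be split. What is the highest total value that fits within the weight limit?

120 pts

Check high-value combinations within 26 kg:
- item 1+item 5: weight 10+14=24, value 61+59=120
- item 1+item 4: weight 10+7=17, value 61+58=119
- item 1+item 2: weight 10+10=20, value 61+58=119
- item 4+item 5: weight 7+14=21, value 58+59=117
Best: 120 pts.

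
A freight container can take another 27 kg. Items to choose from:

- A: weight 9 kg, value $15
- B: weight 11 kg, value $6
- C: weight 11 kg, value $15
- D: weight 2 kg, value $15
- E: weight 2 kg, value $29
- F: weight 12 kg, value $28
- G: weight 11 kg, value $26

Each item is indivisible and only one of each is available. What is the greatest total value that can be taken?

This is a 0/1 knapsack; check combinations near the capacity.
- D+E+F+G: weight 2+2+12+11=27, value 15+29+28+26=98
- A+D+E+F: weight 9+2+2+12=25, value 15+15+29+28=87
- C+D+E+F: weight 11+2+2+12=27, value 15+15+29+28=87
- A+D+E+G: weight 9+2+2+11=24, value 15+15+29+26=85
- C+D+E+G: weight 11+2+2+11=26, value 15+15+29+26=85
Best: $98.

$98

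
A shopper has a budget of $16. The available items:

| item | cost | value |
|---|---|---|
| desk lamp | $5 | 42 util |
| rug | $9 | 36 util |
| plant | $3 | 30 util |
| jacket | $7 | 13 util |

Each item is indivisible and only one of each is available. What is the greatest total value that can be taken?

85 util

Check high-value combinations within $16:
- desk lamp+plant+jacket: cost 5+3+7=15, value 42+30+13=85
- desk lamp+rug: cost 5+9=14, value 42+36=78
- desk lamp+plant: cost 5+3=8, value 42+30=72
- rug+plant: cost 9+3=12, value 36+30=66
Best: 85 util.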